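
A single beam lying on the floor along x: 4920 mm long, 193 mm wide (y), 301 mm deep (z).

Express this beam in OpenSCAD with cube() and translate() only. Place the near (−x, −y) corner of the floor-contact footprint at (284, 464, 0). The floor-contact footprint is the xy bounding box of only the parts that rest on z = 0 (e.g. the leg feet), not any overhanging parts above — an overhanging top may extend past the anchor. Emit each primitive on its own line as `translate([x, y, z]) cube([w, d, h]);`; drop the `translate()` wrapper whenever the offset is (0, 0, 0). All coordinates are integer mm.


translate([284, 464, 0]) cube([4920, 193, 301]);


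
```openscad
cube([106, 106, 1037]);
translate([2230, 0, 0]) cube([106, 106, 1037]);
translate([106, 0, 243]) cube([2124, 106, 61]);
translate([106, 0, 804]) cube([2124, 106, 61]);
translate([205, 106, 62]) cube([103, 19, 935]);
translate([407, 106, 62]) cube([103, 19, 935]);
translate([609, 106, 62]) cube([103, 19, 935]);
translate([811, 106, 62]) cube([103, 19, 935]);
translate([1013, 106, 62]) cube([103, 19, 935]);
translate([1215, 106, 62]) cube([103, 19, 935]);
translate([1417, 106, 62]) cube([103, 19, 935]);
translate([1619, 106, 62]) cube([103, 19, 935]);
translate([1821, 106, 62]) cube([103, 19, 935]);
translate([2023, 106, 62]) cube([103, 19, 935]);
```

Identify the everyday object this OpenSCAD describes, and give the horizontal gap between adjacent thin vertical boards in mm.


A fence section. The picket gap is 99 mm.

Two posts, two rails, 10 pickets — a fence section. Span 2124 mm holds 10 pickets of 103 mm with 11 equal gaps: ⌊(2124 − 10·103) / 11⌋ = 99 mm.


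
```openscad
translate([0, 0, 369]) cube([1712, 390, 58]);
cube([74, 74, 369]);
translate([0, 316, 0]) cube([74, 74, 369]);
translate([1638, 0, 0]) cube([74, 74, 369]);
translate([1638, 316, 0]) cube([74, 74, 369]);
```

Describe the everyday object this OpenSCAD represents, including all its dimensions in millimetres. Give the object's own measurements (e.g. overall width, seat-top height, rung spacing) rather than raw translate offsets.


A bench: a 1712×390 mm seat slab, 58 mm thick, top at z = 427 mm, on four 74×74 mm square legs flush with the seat corners and standing on z = 0.


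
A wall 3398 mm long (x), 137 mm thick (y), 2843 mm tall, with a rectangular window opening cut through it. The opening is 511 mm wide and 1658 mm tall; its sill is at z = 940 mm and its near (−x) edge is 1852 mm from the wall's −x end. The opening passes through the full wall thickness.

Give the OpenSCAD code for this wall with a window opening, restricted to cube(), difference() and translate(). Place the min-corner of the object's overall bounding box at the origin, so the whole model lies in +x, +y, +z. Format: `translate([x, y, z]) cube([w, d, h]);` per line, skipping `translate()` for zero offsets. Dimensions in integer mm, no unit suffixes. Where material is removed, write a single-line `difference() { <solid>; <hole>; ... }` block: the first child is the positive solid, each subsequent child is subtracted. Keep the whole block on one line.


difference() { cube([3398, 137, 2843]); translate([1852, 0, 940]) cube([511, 137, 1658]); }


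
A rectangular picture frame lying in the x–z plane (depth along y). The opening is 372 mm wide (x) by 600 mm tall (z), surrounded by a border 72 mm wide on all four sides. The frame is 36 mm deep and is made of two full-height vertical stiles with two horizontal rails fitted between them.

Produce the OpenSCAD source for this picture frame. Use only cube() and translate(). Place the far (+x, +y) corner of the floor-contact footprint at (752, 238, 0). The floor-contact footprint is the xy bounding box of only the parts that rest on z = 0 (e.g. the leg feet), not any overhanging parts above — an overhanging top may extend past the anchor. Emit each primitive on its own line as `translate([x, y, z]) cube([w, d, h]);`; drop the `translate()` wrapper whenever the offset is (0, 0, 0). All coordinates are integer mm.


translate([236, 202, 0]) cube([72, 36, 744]);
translate([680, 202, 0]) cube([72, 36, 744]);
translate([308, 202, 0]) cube([372, 36, 72]);
translate([308, 202, 672]) cube([372, 36, 72]);


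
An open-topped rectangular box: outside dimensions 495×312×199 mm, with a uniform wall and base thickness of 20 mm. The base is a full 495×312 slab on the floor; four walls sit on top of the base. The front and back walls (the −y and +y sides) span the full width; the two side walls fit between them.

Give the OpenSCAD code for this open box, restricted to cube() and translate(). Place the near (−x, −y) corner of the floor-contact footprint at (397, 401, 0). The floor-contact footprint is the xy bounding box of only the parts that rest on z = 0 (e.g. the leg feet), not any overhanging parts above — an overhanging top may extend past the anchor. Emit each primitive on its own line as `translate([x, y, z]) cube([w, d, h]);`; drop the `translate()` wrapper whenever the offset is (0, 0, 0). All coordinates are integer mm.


translate([397, 401, 0]) cube([495, 312, 20]);
translate([397, 401, 20]) cube([495, 20, 179]);
translate([397, 693, 20]) cube([495, 20, 179]);
translate([397, 421, 20]) cube([20, 272, 179]);
translate([872, 421, 20]) cube([20, 272, 179]);


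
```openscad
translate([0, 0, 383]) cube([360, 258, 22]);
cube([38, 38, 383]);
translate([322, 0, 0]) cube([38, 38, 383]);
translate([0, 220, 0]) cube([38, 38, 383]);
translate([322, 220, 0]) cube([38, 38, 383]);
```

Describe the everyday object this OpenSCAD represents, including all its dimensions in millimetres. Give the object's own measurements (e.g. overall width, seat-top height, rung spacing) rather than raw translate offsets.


A four-legged stool. The seat is a 360×258×22 mm slab whose top surface is at z = 405 mm; four square legs, each 38×38 mm in cross-section, run from the floor (z = 0) to the underside of the seat, each flush with a corner of the seat.


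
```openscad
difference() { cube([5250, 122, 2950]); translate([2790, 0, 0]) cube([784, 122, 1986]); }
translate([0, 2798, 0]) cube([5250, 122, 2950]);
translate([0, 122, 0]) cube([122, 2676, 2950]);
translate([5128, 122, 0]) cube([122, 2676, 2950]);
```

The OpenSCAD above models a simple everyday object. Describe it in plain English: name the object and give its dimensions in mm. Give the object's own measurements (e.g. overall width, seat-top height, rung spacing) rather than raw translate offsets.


A single room: four walls, each 2950 mm tall and 122 mm thick, enclosing an outside footprint 5250×2920 mm (x × y), no floor or roof. The front and back walls (−y and +y sides) run the full x-width; the side walls fit between their inner faces. A door opening 784 mm wide and 1986 mm tall is cut through the front wall from the floor up, its −x edge 2790 mm from the wall's −x end.


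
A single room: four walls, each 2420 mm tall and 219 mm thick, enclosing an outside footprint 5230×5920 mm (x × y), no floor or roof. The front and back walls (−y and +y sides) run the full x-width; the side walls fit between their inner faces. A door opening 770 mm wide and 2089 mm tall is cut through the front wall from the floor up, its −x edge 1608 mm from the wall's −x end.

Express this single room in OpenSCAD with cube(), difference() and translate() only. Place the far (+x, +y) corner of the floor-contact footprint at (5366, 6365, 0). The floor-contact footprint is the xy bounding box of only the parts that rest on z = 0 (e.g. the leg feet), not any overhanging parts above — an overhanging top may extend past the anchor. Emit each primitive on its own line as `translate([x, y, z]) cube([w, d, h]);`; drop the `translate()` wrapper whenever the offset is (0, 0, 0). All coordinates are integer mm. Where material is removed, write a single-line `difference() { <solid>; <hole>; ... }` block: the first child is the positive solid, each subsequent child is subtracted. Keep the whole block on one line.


difference() { translate([136, 445, 0]) cube([5230, 219, 2420]); translate([1744, 445, 0]) cube([770, 219, 2089]); }
translate([136, 6146, 0]) cube([5230, 219, 2420]);
translate([136, 664, 0]) cube([219, 5482, 2420]);
translate([5147, 664, 0]) cube([219, 5482, 2420]);


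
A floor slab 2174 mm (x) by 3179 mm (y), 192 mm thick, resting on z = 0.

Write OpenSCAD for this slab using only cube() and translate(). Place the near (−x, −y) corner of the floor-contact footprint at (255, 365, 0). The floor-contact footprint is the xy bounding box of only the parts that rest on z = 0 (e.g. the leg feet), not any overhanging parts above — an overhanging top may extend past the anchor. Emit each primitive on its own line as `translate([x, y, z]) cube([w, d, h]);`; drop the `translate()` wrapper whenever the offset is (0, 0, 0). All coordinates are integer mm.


translate([255, 365, 0]) cube([2174, 3179, 192]);


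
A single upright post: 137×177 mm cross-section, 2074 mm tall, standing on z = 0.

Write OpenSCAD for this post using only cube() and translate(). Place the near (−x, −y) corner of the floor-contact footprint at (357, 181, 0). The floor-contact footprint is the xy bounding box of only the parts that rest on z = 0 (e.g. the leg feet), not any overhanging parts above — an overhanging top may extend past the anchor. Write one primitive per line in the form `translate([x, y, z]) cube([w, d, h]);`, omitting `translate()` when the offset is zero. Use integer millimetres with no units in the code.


translate([357, 181, 0]) cube([137, 177, 2074]);


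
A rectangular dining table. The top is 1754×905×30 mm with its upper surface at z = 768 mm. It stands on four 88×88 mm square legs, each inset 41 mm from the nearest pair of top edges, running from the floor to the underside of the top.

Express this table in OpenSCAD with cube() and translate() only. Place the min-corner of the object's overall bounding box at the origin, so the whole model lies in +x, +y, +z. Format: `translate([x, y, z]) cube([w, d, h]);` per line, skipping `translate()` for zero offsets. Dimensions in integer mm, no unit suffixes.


translate([0, 0, 738]) cube([1754, 905, 30]);
translate([41, 41, 0]) cube([88, 88, 738]);
translate([1625, 41, 0]) cube([88, 88, 738]);
translate([41, 776, 0]) cube([88, 88, 738]);
translate([1625, 776, 0]) cube([88, 88, 738]);


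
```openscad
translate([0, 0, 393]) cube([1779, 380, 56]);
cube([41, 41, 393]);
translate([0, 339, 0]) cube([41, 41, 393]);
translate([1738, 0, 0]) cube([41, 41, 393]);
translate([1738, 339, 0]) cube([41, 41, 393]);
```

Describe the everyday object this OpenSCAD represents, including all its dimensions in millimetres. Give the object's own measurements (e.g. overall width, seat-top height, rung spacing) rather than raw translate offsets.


A bench: a 1779×380 mm seat slab, 56 mm thick, top at z = 449 mm, on four 41×41 mm square legs flush with the seat corners and standing on z = 0.


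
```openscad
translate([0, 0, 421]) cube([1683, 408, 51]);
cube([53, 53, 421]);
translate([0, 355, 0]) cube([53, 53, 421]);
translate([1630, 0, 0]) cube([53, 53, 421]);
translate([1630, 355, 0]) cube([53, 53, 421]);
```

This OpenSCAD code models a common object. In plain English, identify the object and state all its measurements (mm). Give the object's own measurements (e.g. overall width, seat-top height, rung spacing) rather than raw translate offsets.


A long wooden bench with a 1683 mm (x) × 408 mm (y) seat, 51 mm thick, its top surface 472 mm above the floor. Four 53 mm square legs at the seat corners, flush with the edges, run from z = 0 to the seat underside.


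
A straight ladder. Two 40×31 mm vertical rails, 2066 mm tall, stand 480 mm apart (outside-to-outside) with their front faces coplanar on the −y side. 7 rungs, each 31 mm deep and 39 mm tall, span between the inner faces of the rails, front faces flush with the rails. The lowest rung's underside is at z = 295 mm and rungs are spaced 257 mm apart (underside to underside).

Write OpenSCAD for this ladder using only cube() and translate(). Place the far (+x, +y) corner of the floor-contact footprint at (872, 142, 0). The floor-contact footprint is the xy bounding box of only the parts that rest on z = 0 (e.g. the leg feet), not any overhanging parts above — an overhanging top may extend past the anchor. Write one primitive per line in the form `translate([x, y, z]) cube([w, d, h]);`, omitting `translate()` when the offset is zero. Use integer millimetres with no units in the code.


// rung span = 480 - 2*40 = 400
// rung[k] z = 295 + k*257
translate([392, 111, 0]) cube([40, 31, 2066]);
translate([832, 111, 0]) cube([40, 31, 2066]);
translate([432, 111, 295]) cube([400, 31, 39]);
translate([432, 111, 552]) cube([400, 31, 39]);
translate([432, 111, 809]) cube([400, 31, 39]);
translate([432, 111, 1066]) cube([400, 31, 39]);
translate([432, 111, 1323]) cube([400, 31, 39]);
translate([432, 111, 1580]) cube([400, 31, 39]);
translate([432, 111, 1837]) cube([400, 31, 39]);


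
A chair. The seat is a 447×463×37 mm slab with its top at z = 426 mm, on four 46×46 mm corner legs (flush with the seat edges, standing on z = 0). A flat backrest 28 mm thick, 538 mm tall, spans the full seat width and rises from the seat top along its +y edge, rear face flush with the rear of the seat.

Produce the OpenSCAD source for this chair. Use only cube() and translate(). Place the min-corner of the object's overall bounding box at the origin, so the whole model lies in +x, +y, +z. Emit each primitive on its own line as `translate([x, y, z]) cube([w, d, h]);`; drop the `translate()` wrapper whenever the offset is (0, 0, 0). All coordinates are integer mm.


translate([0, 0, 389]) cube([447, 463, 37]);
cube([46, 46, 389]);
translate([401, 0, 0]) cube([46, 46, 389]);
translate([0, 417, 0]) cube([46, 46, 389]);
translate([401, 417, 0]) cube([46, 46, 389]);
translate([0, 435, 426]) cube([447, 28, 538]);


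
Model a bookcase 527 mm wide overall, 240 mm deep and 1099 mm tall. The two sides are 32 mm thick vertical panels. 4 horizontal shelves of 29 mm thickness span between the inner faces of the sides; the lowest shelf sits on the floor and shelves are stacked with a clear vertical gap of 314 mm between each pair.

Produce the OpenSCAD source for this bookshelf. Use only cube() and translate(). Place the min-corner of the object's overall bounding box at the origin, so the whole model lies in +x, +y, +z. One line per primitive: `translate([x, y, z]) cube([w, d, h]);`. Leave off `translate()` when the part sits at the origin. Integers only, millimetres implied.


cube([32, 240, 1099]);
translate([495, 0, 0]) cube([32, 240, 1099]);
translate([32, 0, 0]) cube([463, 240, 29]);
translate([32, 0, 343]) cube([463, 240, 29]);
translate([32, 0, 686]) cube([463, 240, 29]);
translate([32, 0, 1029]) cube([463, 240, 29]);


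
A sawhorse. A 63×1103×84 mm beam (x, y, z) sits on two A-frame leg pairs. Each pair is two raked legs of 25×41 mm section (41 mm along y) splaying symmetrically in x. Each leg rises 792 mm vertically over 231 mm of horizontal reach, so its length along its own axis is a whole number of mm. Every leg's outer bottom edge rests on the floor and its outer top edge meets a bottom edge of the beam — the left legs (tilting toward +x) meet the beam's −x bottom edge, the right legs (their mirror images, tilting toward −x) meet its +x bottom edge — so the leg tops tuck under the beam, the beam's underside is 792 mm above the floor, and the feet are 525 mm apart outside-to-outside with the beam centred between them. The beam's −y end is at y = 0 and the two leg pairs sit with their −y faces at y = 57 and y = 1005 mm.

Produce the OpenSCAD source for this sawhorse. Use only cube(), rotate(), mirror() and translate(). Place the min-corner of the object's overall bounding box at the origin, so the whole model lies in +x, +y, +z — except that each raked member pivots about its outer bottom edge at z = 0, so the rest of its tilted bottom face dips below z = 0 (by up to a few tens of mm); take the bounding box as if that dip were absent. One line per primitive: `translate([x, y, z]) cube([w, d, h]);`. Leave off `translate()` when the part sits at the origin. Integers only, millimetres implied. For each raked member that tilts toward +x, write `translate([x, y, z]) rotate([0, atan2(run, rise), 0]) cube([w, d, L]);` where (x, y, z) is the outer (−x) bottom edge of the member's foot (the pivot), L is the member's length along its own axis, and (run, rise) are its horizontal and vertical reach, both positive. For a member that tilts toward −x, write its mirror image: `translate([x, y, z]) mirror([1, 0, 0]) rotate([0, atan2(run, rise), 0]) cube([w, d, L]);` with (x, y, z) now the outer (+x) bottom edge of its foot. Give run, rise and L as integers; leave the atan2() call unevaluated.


// leg length = √(231² + 792²) = 825
// right-leg outer foot x = 2·231 + 63 = 525
// beam min-corner = (231, 0, 792)
translate([231, 0, 792]) cube([63, 1103, 84]);
translate([0, 57, 0]) rotate([0, atan2(231, 792), 0]) cube([25, 41, 825]);
translate([525, 57, 0]) mirror([1, 0, 0]) rotate([0, atan2(231, 792), 0]) cube([25, 41, 825]);
translate([0, 1005, 0]) rotate([0, atan2(231, 792), 0]) cube([25, 41, 825]);
translate([525, 1005, 0]) mirror([1, 0, 0]) rotate([0, atan2(231, 792), 0]) cube([25, 41, 825]);


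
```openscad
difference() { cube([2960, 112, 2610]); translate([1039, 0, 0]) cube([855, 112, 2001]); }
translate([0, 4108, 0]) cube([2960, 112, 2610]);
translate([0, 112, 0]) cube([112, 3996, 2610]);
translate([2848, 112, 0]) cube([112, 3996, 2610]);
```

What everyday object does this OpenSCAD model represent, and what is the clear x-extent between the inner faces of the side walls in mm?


A single room. The interior width is 2736 mm.

Four walls enclosing a rectangle with a door in the front wall — a room. Outside width 2960 minus two 112 mm walls gives 2736 mm.


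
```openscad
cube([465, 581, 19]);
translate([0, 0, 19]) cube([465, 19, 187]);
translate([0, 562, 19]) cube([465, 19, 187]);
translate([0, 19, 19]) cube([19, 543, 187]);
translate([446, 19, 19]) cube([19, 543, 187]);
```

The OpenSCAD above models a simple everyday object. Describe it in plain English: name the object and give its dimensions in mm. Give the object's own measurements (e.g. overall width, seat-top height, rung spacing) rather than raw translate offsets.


An open-topped rectangular box: outside dimensions 465×581×206 mm, with a uniform wall and base thickness of 19 mm. The base is a full 465×581 slab on the floor; four walls sit on top of the base. The front and back walls (the −y and +y sides) span the full width; the two side walls fit between them.


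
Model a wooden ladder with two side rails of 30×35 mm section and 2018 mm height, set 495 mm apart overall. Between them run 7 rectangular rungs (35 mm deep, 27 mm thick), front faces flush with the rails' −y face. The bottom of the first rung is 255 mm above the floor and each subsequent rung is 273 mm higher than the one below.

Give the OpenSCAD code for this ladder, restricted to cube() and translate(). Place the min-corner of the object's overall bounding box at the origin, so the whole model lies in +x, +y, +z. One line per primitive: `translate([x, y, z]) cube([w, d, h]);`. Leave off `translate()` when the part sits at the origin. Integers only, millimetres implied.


// rung span = 495 - 2*30 = 435
// rung[k] z = 255 + k*273
cube([30, 35, 2018]);
translate([465, 0, 0]) cube([30, 35, 2018]);
translate([30, 0, 255]) cube([435, 35, 27]);
translate([30, 0, 528]) cube([435, 35, 27]);
translate([30, 0, 801]) cube([435, 35, 27]);
translate([30, 0, 1074]) cube([435, 35, 27]);
translate([30, 0, 1347]) cube([435, 35, 27]);
translate([30, 0, 1620]) cube([435, 35, 27]);
translate([30, 0, 1893]) cube([435, 35, 27]);


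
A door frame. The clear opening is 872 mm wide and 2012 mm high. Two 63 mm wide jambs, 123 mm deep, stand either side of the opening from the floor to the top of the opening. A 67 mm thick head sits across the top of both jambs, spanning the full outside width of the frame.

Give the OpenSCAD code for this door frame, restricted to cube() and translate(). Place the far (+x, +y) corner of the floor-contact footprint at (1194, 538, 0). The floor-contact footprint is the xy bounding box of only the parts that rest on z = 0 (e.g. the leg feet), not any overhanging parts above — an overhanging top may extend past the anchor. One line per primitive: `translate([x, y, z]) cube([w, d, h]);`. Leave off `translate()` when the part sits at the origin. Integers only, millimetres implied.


translate([196, 415, 0]) cube([63, 123, 2012]);
translate([1131, 415, 0]) cube([63, 123, 2012]);
translate([196, 415, 2012]) cube([998, 123, 67]);


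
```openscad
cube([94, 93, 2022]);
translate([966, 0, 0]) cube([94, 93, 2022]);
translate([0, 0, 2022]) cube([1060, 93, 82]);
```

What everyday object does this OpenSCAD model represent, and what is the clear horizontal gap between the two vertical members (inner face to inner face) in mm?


A door frame. The clear opening width is 872 mm.

Two 2022 mm tall posts with a header on top — a door frame. The left jamb is 94 mm wide at x = 0; the right jamb starts at x = 966. The clear opening is 966 − 94 = 872 mm.


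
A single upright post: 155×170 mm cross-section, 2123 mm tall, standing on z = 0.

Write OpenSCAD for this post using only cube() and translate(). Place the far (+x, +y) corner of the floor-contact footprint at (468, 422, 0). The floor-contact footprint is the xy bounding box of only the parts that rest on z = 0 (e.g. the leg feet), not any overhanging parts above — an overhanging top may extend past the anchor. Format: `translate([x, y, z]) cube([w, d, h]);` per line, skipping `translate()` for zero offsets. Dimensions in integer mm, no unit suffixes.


translate([313, 252, 0]) cube([155, 170, 2123]);


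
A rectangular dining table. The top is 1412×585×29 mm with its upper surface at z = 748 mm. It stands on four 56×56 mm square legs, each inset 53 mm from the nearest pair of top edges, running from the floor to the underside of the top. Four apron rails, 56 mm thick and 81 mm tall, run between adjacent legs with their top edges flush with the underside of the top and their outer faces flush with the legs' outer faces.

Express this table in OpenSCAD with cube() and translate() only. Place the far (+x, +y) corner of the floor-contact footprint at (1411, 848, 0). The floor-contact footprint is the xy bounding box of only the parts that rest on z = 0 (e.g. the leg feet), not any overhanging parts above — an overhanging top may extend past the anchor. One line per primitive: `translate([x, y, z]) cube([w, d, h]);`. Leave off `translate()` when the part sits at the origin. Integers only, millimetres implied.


translate([52, 316, 719]) cube([1412, 585, 29]);
translate([105, 369, 0]) cube([56, 56, 719]);
translate([1355, 369, 0]) cube([56, 56, 719]);
translate([105, 792, 0]) cube([56, 56, 719]);
translate([1355, 792, 0]) cube([56, 56, 719]);
translate([161, 369, 638]) cube([1194, 56, 81]);
translate([161, 792, 638]) cube([1194, 56, 81]);
translate([105, 425, 638]) cube([56, 367, 81]);
translate([1355, 425, 638]) cube([56, 367, 81]);


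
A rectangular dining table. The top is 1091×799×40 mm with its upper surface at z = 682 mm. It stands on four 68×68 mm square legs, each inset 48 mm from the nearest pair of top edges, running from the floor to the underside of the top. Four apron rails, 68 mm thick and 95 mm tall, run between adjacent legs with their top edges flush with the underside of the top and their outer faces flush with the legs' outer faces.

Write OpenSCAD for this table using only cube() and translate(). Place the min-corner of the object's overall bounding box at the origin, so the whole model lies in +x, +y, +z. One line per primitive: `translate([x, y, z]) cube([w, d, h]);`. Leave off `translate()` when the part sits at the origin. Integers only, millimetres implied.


// leg_h = 682 - 40 = 642
// apron z = 642 - 95 = 547
translate([0, 0, 642]) cube([1091, 799, 40]);
translate([48, 48, 0]) cube([68, 68, 642]);
translate([975, 48, 0]) cube([68, 68, 642]);
translate([48, 683, 0]) cube([68, 68, 642]);
translate([975, 683, 0]) cube([68, 68, 642]);
translate([116, 48, 547]) cube([859, 68, 95]);
translate([116, 683, 547]) cube([859, 68, 95]);
translate([48, 116, 547]) cube([68, 567, 95]);
translate([975, 116, 547]) cube([68, 567, 95]);


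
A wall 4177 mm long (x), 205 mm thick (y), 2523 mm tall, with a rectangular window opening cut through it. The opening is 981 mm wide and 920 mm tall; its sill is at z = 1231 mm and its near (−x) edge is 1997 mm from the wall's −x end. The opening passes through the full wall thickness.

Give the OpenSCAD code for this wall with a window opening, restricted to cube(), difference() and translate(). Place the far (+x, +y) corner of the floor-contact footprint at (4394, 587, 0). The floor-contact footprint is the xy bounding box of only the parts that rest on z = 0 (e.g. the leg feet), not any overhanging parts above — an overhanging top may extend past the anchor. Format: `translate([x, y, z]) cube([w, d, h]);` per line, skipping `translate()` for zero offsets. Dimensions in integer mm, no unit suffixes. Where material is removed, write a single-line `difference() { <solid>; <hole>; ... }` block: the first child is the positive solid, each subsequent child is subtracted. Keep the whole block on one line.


difference() { translate([217, 382, 0]) cube([4177, 205, 2523]); translate([2214, 382, 1231]) cube([981, 205, 920]); }


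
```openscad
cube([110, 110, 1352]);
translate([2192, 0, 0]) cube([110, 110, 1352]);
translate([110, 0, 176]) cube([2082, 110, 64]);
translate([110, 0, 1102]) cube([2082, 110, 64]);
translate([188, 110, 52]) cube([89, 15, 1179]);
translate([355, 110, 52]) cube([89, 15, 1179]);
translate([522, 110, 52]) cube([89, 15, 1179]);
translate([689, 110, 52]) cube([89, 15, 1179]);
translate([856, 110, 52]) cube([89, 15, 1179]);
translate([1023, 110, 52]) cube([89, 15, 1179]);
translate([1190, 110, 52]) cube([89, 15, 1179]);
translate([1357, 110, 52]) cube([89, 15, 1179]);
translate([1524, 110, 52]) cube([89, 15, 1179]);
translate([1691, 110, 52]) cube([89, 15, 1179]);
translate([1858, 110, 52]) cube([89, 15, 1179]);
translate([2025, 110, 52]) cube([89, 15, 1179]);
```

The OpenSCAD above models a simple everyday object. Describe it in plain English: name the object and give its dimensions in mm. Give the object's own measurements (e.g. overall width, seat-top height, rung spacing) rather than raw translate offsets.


A fence section. Two 110×110 mm posts, 1352 mm tall, stand on the floor with a clear span of 2082 mm between their inner faces. Two horizontal rails of 110×64 mm section span the gap between the posts with their undersides at z = 176 mm and z = 1102 mm, flush with the posts' −y face. 12 pickets, each 89 mm wide, 15 mm thick and 1179 mm tall, are fixed to the +y face of the rails with their bottoms at z = 52 mm, spaced across the span with a 78 mm gap after the −x post and between neighbouring pickets and before the +x post.


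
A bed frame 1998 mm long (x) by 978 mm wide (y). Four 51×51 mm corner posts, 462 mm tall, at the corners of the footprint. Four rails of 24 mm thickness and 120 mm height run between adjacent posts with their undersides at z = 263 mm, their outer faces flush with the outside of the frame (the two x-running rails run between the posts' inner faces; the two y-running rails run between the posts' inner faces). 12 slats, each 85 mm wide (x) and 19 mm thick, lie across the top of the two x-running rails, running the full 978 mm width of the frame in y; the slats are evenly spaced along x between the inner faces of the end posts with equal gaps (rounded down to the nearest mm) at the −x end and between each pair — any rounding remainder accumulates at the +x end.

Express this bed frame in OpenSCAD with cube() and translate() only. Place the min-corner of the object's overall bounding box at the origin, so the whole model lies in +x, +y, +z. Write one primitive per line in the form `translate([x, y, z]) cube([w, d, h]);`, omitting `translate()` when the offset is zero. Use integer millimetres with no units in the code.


cube([51, 51, 462]);
translate([0, 927, 0]) cube([51, 51, 462]);
translate([1947, 0, 0]) cube([51, 51, 462]);
translate([1947, 927, 0]) cube([51, 51, 462]);
translate([51, 0, 263]) cube([1896, 24, 120]);
translate([51, 954, 263]) cube([1896, 24, 120]);
translate([0, 51, 263]) cube([24, 876, 120]);
translate([1974, 51, 263]) cube([24, 876, 120]);
translate([118, 0, 383]) cube([85, 978, 19]);
translate([270, 0, 383]) cube([85, 978, 19]);
translate([422, 0, 383]) cube([85, 978, 19]);
translate([574, 0, 383]) cube([85, 978, 19]);
translate([726, 0, 383]) cube([85, 978, 19]);
translate([878, 0, 383]) cube([85, 978, 19]);
translate([1030, 0, 383]) cube([85, 978, 19]);
translate([1182, 0, 383]) cube([85, 978, 19]);
translate([1334, 0, 383]) cube([85, 978, 19]);
translate([1486, 0, 383]) cube([85, 978, 19]);
translate([1638, 0, 383]) cube([85, 978, 19]);
translate([1790, 0, 383]) cube([85, 978, 19]);


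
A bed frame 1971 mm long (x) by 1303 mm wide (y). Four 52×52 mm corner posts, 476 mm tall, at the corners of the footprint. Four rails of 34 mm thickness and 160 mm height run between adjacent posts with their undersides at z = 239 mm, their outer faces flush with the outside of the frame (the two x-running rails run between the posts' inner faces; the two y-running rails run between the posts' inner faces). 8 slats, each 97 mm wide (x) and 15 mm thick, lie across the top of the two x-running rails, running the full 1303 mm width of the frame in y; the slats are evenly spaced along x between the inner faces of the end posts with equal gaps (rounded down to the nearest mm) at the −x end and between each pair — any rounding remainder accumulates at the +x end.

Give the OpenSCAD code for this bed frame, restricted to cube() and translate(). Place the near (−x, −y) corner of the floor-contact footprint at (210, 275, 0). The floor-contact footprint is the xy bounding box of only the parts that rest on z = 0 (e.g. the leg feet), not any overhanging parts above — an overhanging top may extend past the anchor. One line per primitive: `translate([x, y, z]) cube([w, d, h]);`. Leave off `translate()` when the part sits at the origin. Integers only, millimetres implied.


translate([210, 275, 0]) cube([52, 52, 476]);
translate([210, 1526, 0]) cube([52, 52, 476]);
translate([2129, 275, 0]) cube([52, 52, 476]);
translate([2129, 1526, 0]) cube([52, 52, 476]);
translate([262, 275, 239]) cube([1867, 34, 160]);
translate([262, 1544, 239]) cube([1867, 34, 160]);
translate([210, 327, 239]) cube([34, 1199, 160]);
translate([2147, 327, 239]) cube([34, 1199, 160]);
translate([383, 275, 399]) cube([97, 1303, 15]);
translate([601, 275, 399]) cube([97, 1303, 15]);
translate([819, 275, 399]) cube([97, 1303, 15]);
translate([1037, 275, 399]) cube([97, 1303, 15]);
translate([1255, 275, 399]) cube([97, 1303, 15]);
translate([1473, 275, 399]) cube([97, 1303, 15]);
translate([1691, 275, 399]) cube([97, 1303, 15]);
translate([1909, 275, 399]) cube([97, 1303, 15]);


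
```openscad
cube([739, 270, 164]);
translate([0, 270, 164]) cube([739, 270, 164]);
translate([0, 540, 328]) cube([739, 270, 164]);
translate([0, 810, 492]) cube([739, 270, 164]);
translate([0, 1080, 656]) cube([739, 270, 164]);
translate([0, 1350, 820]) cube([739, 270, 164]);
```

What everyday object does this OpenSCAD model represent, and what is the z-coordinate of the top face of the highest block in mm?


A staircase. The total rise is 984 mm.

6 identical blocks, each offset up and back from the previous — a staircase. Each step is 164 mm tall and there are 6 of them, so the total rise is 6 × 164 = 984 mm.


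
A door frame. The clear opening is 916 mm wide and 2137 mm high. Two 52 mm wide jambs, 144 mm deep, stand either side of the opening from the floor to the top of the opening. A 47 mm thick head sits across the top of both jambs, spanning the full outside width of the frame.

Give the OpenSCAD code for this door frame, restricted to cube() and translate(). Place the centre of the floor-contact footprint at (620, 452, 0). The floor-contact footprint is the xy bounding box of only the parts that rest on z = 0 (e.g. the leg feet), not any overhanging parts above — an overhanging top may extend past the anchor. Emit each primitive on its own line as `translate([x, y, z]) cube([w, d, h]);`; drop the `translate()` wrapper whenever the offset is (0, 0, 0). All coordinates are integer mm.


translate([110, 380, 0]) cube([52, 144, 2137]);
translate([1078, 380, 0]) cube([52, 144, 2137]);
translate([110, 380, 2137]) cube([1020, 144, 47]);


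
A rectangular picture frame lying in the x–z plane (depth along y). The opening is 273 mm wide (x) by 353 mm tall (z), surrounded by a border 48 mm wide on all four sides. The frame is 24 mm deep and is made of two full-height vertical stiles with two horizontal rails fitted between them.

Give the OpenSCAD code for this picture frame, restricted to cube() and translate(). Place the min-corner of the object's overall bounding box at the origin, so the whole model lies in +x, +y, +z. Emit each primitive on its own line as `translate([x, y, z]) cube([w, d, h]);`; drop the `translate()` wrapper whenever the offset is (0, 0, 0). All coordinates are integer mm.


cube([48, 24, 449]);
translate([321, 0, 0]) cube([48, 24, 449]);
translate([48, 0, 0]) cube([273, 24, 48]);
translate([48, 0, 401]) cube([273, 24, 48]);


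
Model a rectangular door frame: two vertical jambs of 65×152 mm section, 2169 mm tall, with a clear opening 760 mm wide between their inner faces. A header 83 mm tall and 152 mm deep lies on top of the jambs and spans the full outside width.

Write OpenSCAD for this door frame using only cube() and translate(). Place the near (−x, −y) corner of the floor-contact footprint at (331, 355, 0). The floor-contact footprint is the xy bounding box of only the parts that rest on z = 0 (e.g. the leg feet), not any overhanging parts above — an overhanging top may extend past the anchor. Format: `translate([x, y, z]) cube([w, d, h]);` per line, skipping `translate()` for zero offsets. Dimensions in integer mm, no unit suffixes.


translate([331, 355, 0]) cube([65, 152, 2169]);
translate([1156, 355, 0]) cube([65, 152, 2169]);
translate([331, 355, 2169]) cube([890, 152, 83]);


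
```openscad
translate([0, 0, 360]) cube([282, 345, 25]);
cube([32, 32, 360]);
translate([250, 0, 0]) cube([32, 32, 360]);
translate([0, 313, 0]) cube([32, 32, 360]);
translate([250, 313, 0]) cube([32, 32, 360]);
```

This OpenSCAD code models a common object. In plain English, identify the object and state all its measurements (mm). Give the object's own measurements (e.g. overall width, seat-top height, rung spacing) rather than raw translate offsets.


A simple wooden stool: a rectangular seat 282 mm (x) by 345 mm (y), 25 mm thick, top face at z = 385 mm, on four square legs, each 32×32 mm in cross-section. The legs rest on z = 0, each flush with a corner of the seat.


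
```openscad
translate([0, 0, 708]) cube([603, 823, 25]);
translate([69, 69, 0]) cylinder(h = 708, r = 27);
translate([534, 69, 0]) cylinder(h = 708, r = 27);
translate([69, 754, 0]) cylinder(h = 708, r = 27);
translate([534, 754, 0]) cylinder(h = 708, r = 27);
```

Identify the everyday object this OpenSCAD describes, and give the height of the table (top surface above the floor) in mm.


A table. The table height is 733 mm.

A 603×823×25 slab sits at z = 708 on four Ø54 mm round legs — a table. The top surface is at 708 + 25 = 733 mm.


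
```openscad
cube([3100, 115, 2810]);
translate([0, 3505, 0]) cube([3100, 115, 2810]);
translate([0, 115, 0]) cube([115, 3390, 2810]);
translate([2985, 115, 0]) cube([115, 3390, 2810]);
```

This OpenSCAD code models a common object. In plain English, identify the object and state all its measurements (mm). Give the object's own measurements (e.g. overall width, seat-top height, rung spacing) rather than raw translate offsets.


The wall frame of a small rectangular building: four walls, each 2810 mm tall and 115 mm thick, enclosing a footprint 3100 mm (x) by 3620 mm (y) outside-to-outside, with no floor or roof. The front and back walls (the −y and +y sides) span the full width; the two side walls fit between them.


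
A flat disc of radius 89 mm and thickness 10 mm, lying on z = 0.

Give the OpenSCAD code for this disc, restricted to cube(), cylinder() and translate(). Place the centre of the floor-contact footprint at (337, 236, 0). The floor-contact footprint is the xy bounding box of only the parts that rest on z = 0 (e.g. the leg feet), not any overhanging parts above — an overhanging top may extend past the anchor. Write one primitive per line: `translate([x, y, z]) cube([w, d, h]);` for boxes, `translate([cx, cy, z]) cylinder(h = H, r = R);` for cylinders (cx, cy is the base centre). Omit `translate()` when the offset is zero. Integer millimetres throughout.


translate([337, 236, 0]) cylinder(h = 10, r = 89);


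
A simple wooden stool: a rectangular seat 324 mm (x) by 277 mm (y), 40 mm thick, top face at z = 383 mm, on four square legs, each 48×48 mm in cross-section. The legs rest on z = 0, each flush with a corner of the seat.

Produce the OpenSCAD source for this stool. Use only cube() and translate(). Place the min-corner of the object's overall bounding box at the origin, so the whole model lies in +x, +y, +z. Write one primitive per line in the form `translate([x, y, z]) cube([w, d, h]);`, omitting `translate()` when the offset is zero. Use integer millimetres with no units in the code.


// leg_h = 383 - 40 = 343
translate([0, 0, 343]) cube([324, 277, 40]);
cube([48, 48, 343]);
translate([276, 0, 0]) cube([48, 48, 343]);
translate([0, 229, 0]) cube([48, 48, 343]);
translate([276, 229, 0]) cube([48, 48, 343]);


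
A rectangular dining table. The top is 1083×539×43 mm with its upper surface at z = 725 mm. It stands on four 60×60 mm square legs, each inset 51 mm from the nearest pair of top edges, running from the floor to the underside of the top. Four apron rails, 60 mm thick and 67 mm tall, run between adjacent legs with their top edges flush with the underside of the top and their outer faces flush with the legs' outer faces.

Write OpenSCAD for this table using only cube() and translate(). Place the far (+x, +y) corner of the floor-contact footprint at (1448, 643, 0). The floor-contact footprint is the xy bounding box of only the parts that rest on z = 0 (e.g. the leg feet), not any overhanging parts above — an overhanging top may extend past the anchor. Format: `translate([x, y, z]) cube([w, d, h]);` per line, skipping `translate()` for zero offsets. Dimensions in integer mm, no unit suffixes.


translate([416, 155, 682]) cube([1083, 539, 43]);
translate([467, 206, 0]) cube([60, 60, 682]);
translate([1388, 206, 0]) cube([60, 60, 682]);
translate([467, 583, 0]) cube([60, 60, 682]);
translate([1388, 583, 0]) cube([60, 60, 682]);
translate([527, 206, 615]) cube([861, 60, 67]);
translate([527, 583, 615]) cube([861, 60, 67]);
translate([467, 266, 615]) cube([60, 317, 67]);
translate([1388, 266, 615]) cube([60, 317, 67]);


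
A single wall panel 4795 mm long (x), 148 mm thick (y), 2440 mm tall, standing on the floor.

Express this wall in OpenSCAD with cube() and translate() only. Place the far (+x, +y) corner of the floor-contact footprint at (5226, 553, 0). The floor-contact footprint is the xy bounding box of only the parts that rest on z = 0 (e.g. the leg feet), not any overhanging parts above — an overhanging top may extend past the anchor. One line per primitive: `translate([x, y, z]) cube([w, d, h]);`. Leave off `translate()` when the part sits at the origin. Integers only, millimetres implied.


translate([431, 405, 0]) cube([4795, 148, 2440]);


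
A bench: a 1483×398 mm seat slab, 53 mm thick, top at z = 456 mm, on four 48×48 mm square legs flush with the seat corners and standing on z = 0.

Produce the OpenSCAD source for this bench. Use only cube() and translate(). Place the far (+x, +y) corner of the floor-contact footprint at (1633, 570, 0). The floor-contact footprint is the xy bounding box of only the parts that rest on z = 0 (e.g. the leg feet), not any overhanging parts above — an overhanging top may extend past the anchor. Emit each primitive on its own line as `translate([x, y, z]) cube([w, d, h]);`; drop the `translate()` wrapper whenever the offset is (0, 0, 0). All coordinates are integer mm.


translate([150, 172, 403]) cube([1483, 398, 53]);
translate([150, 172, 0]) cube([48, 48, 403]);
translate([150, 522, 0]) cube([48, 48, 403]);
translate([1585, 172, 0]) cube([48, 48, 403]);
translate([1585, 522, 0]) cube([48, 48, 403]);
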